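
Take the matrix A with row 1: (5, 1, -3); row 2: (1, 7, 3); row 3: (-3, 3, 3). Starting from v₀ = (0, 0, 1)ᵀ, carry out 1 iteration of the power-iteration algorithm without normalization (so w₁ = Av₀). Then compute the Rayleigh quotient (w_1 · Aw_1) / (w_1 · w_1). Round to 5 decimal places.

8.33333

w1 = Av₀ = (-3, 3, 3)
Aw1 = (-21, 27, 27)
w1·Aw1 = (-3)·(-21) + 3·27 + 3·27 = 225; w1·w1 = (-3)·(-3) + 3·3 + 3·3 = 27
λ ≈ 225/27 = 8.33333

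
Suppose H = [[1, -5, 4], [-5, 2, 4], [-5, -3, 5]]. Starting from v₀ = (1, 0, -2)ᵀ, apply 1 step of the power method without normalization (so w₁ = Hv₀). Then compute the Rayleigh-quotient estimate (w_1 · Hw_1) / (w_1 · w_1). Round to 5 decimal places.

w1 = Hv₀ = (1·1 + (-5)·0 + 4·(-2); (-5)·1 + 2·0 + 4·(-2); (-5)·1 + (-3)·0 + 5·(-2)) = (-7, -13, -15)
Hw1 = (-2, -51, -1)
w1·Hw1 = (-7)·(-2) + (-13)·(-51) + (-15)·(-1) = 692; w1·w1 = (-7)·(-7) + (-13)·(-13) + (-15)·(-15) = 443
λ ≈ 692/443 = 1.56208

1.56208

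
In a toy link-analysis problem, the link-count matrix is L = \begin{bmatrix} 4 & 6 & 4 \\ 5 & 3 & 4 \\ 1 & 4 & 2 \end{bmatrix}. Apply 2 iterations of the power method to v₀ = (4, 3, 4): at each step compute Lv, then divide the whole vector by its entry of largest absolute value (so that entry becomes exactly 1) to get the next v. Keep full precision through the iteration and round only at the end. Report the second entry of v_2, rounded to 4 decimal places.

0.8498

Lv0 = (50.00000, 45.00000, 24.00000); divide by 50.00000 → v1 = (1.00000, 0.90000, 0.48000)
Lv1 = (11.32000, 9.62000, 5.56000); divide by 11.32000 → v2 = (1.00000, 0.84982, 0.49117)
Requested entry of v2: 481/566 = 0.8498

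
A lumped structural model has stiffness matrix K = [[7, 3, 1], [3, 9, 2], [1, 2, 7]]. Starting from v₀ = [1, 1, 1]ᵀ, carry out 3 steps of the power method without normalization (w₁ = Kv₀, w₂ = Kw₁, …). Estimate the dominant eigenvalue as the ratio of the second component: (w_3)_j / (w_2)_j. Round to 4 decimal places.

w1 = Kv₀ = (11, 14, 10)
w2 = Kw1 = (129, 179, 109)
w3 = Kw2 = (1549, 2216, 1250)
Ratio at component: 2216 / 179 = 12.3799

12.3799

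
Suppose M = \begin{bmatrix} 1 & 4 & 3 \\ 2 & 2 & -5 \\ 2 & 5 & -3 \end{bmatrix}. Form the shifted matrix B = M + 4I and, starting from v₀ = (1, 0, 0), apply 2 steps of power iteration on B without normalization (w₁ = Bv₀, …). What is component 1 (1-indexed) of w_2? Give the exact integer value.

39

B = M + 4I has rows (5, 4, 3); (2, 6, -5); (2, 5, 1)
w1 = Bv₀ = (5·1 + 4·0 + 3·0; 2·1 + 6·0 + (-5)·0; 2·1 + 5·0 + 1·0) = (5, 2, 2)
w2 = Bw1 = (5·5 + 4·2 + 3·2; 2·5 + 6·2 + (-5)·2; 2·5 + 5·2 + 1·2) = (39, 12, 22)
Requested component of w2: 39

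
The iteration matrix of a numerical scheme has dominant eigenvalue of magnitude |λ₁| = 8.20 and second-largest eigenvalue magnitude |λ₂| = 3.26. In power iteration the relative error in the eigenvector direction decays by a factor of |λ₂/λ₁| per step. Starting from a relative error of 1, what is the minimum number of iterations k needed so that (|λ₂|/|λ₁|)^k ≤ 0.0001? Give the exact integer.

|λ₂/λ₁| = 3.26/8.20 = 0.39756
Need k ≥ ln(0.0001) / ln(0.39756) = -9.2103 / -0.9224 ≈ 9.985
Smallest integer k satisfying the bound: 10

10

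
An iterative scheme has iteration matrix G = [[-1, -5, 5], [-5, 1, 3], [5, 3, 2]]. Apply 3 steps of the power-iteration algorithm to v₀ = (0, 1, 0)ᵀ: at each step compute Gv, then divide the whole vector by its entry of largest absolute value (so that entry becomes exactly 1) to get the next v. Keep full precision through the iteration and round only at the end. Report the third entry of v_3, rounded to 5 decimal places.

-0.54815

Gv0 = (-5.000000, 1.000000, 3.000000); divide by -5.000000 → v1 = (1.000000, -0.200000, -0.600000)
Gv1 = (-3.000000, -7.000000, 3.200000); divide by -7.000000 → v2 = (0.428571, 1.000000, -0.457143)
Gv2 = (-7.714286, -2.514286, 4.228571); divide by -7.714286 → v3 = (1.000000, 0.325926, -0.548148)
Requested entry of v3: 148/-270 = -0.54815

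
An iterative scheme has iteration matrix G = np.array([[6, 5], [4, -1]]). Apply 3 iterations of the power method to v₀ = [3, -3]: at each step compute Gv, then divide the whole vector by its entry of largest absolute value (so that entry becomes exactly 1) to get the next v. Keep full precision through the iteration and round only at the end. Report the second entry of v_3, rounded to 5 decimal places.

Gv0 = (3.000000, 15.000000); divide by 15.000000 → v1 = (0.200000, 1.000000)
Gv1 = (6.200000, -0.200000); divide by 6.200000 → v2 = (1.000000, -0.032258)
Gv2 = (5.838710, 4.032258); divide by 5.838710 → v3 = (1.000000, 0.690608)
Requested entry of v3: 375/543 = 0.69061

0.69061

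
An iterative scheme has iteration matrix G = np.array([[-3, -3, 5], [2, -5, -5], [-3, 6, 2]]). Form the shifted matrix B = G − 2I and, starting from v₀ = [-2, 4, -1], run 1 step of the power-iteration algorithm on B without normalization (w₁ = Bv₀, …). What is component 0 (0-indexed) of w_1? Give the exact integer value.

-7

B = G − 2I has rows (-5, -3, 5); (2, -7, -5); (-3, 6, 0)
w1 = Bv₀ = ((-5)·(-2) + (-3)·4 + 5·(-1); 2·(-2) + (-7)·4 + (-5)·(-1); (-3)·(-2) + 6·4 + 0·(-1)) = (-7, -27, 30)
Requested component of w1: -7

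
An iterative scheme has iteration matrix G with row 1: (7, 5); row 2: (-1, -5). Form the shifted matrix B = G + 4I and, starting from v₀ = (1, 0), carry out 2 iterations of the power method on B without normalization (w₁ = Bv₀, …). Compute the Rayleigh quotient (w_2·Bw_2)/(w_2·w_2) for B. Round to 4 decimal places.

10.5692

B = G + 4I has rows (11, 5); (-1, -1)
w1 = Bv₀ = (11·1 + 5·0; (-1)·1 + (-1)·0) = (11, -1)
w2 = Bw1 = (11·11 + 5·(-1); (-1)·11 + (-1)·(-1)) = (116, -10)
Bw2 = (1226, -106)
w2·Bw2 = 143276; w2·w2 = 13556; μ ≈ 143276/13556 = 10.5692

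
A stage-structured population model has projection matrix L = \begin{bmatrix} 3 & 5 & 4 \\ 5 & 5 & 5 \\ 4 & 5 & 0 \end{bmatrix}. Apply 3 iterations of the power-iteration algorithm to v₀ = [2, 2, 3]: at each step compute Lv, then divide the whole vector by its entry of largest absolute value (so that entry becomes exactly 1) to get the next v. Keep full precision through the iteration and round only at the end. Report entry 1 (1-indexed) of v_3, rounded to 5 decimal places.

0.81447

Lv0 = (28.000000, 35.000000, 18.000000); divide by 35.000000 → v1 = (0.800000, 1.000000, 0.514286)
Lv1 = (9.457143, 11.571429, 8.200000); divide by 11.571429 → v2 = (0.817284, 1.000000, 0.708642)
Lv2 = (10.286420, 12.629630, 8.269136); divide by 12.629630 → v3 = (0.814467, 1.000000, 0.654741)
Requested entry of v3: 4166/5115 = 0.81447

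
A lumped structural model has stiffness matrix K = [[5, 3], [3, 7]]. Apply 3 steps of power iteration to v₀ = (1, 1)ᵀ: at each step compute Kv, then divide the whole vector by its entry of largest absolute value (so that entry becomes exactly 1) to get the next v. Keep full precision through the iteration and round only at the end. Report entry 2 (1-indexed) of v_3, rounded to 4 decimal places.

Kv0 = (8.00000, 10.00000); divide by 10.00000 → v1 = (0.80000, 1.00000)
Kv1 = (7.00000, 9.40000); divide by 9.40000 → v2 = (0.74468, 1.00000)
Kv2 = (6.72340, 9.23404); divide by 9.23404 → v3 = (0.72811, 1.00000)
Requested entry of v3: 868/868 = 1.0000

1.0000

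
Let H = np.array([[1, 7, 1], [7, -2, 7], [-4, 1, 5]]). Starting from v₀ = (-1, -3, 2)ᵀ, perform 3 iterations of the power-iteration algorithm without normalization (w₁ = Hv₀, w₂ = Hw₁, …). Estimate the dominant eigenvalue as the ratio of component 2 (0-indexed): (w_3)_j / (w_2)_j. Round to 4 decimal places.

λ ≈ 2.1824

w1 = Hv₀ = (-20, 13, 11)
w2 = Hw1 = (82, -89, 148)
w3 = Hw2 = (-393, 1788, 323)
Ratio at component: 323 / 148 = 2.1824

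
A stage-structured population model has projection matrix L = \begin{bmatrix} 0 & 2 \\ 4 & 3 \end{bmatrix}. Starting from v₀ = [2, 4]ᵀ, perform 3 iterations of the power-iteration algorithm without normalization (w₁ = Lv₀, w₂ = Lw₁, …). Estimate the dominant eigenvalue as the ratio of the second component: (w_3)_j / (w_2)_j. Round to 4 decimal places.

λ ≈ 4.7391

w1 = Lv₀ = (8, 20)
w2 = Lw1 = (40, 92)
w3 = Lw2 = (184, 436)
Ratio at component: 436 / 92 = 4.7391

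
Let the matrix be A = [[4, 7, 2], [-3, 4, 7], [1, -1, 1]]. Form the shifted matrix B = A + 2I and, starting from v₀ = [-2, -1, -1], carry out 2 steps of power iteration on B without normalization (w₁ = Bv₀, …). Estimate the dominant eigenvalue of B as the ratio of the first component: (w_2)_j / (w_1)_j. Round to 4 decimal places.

8.7143

B = A + 2I has rows (6, 7, 2); (-3, 6, 7); (1, -1, 3)
w1 = Bv₀ = (6·(-2) + 7·(-1) + 2·(-1); (-3)·(-2) + 6·(-1) + 7·(-1); 1·(-2) + (-1)·(-1) + 3·(-1)) = (-21, -7, -4)
w2 = Bw1 = (6·(-21) + 7·(-7) + 2·(-4); (-3)·(-21) + 6·(-7) + 7·(-4); 1·(-21) + (-1)·(-7) + 3·(-4)) = (-183, -7, -26)
Ratio: -183/-21 = 8.7143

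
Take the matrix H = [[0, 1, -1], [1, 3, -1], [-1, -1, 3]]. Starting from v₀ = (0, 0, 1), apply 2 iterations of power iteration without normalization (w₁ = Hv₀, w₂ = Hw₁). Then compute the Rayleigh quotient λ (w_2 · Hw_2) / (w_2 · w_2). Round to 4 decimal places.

w1 = Hv₀ = (0·0 + 1·0 + (-1)·1; 1·0 + 3·0 + (-1)·1; (-1)·0 + (-1)·0 + 3·1) = (-1, -1, 3)
w2 = Hw1 = (0·(-1) + 1·(-1) + (-1)·3; 1·(-1) + 3·(-1) + (-1)·3; (-1)·(-1) + (-1)·(-1) + 3·3) = (-4, -7, 11)
Hw2 = (-18, -36, 44)
w2·Hw2 = (-4)·(-18) + (-7)·(-36) + 11·44 = 808; w2·w2 = (-4)·(-4) + (-7)·(-7) + 11·11 = 186
λ ≈ 808/186 = 4.3441

4.3441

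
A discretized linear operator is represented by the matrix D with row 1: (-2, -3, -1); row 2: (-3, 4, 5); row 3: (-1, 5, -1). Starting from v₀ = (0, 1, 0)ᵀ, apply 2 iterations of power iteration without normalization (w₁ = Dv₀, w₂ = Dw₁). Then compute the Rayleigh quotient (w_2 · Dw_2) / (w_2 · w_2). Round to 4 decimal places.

w1 = Dv₀ = ((-2)·0 + (-3)·1 + (-1)·0; (-3)·0 + 4·1 + 5·0; (-1)·0 + 5·1 + (-1)·0) = (-3, 4, 5)
w2 = Dw1 = ((-2)·(-3) + (-3)·4 + (-1)·5; (-3)·(-3) + 4·4 + 5·5; (-1)·(-3) + 5·4 + (-1)·5) = (-11, 50, 18)
Dw2 = (-146, 323, 243)
w2·Dw2 = (-11)·(-146) + 50·323 + 18·243 = 22130; w2·w2 = (-11)·(-11) + 50·50 + 18·18 = 2945
λ ≈ 22130/2945 = 7.5144

7.5144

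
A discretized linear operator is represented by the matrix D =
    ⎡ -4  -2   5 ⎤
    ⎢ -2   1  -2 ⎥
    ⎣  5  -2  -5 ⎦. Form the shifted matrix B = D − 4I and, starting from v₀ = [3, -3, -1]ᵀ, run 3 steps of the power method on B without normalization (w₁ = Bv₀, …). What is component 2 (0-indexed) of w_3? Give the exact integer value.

5233

B = D − 4I has rows (-8, -2, 5); (-2, -3, -2); (5, -2, -9)
w1 = Bv₀ = (-23, 5, 30)
w2 = Bw1 = (324, -29, -395)
w3 = Bw2 = (-4509, 229, 5233)
Requested component of w3: 5233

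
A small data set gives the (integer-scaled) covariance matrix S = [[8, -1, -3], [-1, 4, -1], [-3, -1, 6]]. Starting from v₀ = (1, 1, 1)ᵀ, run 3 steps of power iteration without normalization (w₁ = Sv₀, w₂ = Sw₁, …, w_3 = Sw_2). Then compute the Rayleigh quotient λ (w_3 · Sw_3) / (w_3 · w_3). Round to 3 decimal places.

9.927

w1 = Sv₀ = (4, 2, 2)
w2 = Sw1 = (24, 2, -2)
w3 = Sw2 = (196, -14, -86)
Sw3 = (1840, -166, -1090)
w3·Sw3 = 196·1840 + (-14)·(-166) + (-86)·(-1090) = 456704; w3·w3 = 196·196 + (-14)·(-14) + (-86)·(-86) = 46008
λ ≈ 456704/46008 = 9.927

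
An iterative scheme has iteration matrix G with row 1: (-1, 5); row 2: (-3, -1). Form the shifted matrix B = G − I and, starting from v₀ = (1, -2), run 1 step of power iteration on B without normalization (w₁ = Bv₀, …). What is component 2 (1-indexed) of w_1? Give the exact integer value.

1

B = G − I has rows (-2, 5); (-3, -2)
w1 = Bv₀ = ((-2)·1 + 5·(-2); (-3)·1 + (-2)·(-2)) = (-12, 1)
Requested component of w1: 1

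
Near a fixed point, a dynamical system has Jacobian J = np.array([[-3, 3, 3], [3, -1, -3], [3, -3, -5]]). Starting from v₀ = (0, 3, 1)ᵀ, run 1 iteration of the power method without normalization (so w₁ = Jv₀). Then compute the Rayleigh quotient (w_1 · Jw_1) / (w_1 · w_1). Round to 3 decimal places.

λ ≈ -9.021

w1 = Jv₀ = ((-3)·0 + 3·3 + 3·1; 3·0 + (-1)·3 + (-3)·1; 3·0 + (-3)·3 + (-5)·1) = (12, -6, -14)
Jw1 = (-96, 84, 124)
w1·Jw1 = 12·(-96) + (-6)·84 + (-14)·124 = -3392; w1·w1 = 12·12 + (-6)·(-6) + (-14)·(-14) = 376
λ ≈ -3392/376 = -9.021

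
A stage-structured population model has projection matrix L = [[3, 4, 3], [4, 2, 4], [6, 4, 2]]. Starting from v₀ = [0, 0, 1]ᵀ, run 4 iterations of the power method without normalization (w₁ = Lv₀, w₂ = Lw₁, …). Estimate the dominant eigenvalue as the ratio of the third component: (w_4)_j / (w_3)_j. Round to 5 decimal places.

w1 = Lv₀ = (3, 4, 2)
w2 = Lw1 = (31, 28, 38)
w3 = Lw2 = (319, 332, 374)
w4 = Lw3 = (3407, 3436, 3990)
Ratio at component: 3990 / 374 = 10.66845

λ ≈ 10.66845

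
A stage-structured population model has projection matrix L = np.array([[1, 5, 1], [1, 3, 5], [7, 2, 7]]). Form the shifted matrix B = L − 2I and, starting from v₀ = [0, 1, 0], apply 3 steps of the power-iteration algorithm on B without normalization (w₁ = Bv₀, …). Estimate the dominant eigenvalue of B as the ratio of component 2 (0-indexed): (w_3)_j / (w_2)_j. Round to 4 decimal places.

B = L − 2I has rows (-1, 5, 1); (1, 1, 5); (7, 2, 5)
w1 = Bv₀ = ((-1)·0 + 5·1 + 1·0; 1·0 + 1·1 + 5·0; 7·0 + 2·1 + 5·0) = (5, 1, 2)
w2 = Bw1 = ((-1)·5 + 5·1 + 1·2; 1·5 + 1·1 + 5·2; 7·5 + 2·1 + 5·2) = (2, 16, 47)
w3 = Bw2 = (125, 253, 281)
Ratio: 281/47 = 5.9787

μ ≈ 5.9787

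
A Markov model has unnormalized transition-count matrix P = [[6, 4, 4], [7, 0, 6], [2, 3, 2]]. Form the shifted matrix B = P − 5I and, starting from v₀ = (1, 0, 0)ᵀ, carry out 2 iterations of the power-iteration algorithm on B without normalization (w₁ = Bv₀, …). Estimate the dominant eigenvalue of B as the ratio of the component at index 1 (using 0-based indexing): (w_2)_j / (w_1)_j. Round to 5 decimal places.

-2.28571

B = P − 5I has rows (1, 4, 4); (7, -5, 6); (2, 3, -3)
w1 = Bv₀ = (1, 7, 2)
w2 = Bw1 = (37, -16, 17)
Ratio: -16/7 = -2.28571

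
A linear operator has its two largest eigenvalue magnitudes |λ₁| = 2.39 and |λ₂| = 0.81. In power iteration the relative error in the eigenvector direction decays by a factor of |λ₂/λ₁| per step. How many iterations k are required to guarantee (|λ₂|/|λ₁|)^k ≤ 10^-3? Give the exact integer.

|λ₂/λ₁| = 0.81/2.39 = 0.33891
Need k ≥ ln(10^-3) / ln(0.33891) = -6.9078 / -1.0820 ≈ 6.384
Smallest integer k satisfying the bound: 7

7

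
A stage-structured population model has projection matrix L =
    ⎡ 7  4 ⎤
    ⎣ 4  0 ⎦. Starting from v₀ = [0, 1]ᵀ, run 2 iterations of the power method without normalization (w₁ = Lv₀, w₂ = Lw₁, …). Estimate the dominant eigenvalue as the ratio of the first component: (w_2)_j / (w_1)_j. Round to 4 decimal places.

w1 = Lv₀ = (4, 0)
w2 = Lw1 = (28, 16)
Ratio at component: 28 / 4 = 7.0000

7.0000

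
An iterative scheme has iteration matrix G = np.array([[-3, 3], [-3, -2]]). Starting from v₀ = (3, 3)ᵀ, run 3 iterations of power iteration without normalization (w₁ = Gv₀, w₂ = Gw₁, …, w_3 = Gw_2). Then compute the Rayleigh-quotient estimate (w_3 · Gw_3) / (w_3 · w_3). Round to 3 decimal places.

w1 = Gv₀ = (0, -15)
w2 = Gw1 = (-45, 30)
w3 = Gw2 = (225, 75)
Gw3 = (-450, -825)
w3·Gw3 = 225·(-450) + 75·(-825) = -163125; w3·w3 = 225·225 + 75·75 = 56250
λ ≈ -163125/56250 = -2.900

-2.900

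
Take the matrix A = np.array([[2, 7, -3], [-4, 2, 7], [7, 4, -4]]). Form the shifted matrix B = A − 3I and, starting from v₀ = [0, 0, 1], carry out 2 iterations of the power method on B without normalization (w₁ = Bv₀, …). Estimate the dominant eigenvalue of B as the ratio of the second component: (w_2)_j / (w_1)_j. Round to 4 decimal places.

-6.2857

B = A − 3I has rows (-1, 7, -3); (-4, -1, 7); (7, 4, -7)
w1 = Bv₀ = (-3, 7, -7)
w2 = Bw1 = (73, -44, 56)
Ratio: -44/7 = -6.2857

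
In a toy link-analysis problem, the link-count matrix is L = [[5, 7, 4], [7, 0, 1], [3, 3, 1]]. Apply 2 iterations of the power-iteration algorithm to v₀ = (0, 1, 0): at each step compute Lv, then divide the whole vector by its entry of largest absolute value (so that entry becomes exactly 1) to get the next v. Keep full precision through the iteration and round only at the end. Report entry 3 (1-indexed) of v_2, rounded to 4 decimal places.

Lv0 = (7.00000, 0.00000, 3.00000); divide by 7.00000 → v1 = (1.00000, 0.00000, 0.42857)
Lv1 = (6.71429, 7.42857, 3.42857); divide by 7.42857 → v2 = (0.90385, 1.00000, 0.46154)
Requested entry of v2: 24/52 = 0.4615

0.4615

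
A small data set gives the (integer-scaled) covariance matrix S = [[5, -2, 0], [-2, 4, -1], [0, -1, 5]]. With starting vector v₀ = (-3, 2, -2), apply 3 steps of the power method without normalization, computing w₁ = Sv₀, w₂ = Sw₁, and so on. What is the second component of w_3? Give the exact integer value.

w1 = Sv₀ = (-19, 16, -12)
w2 = Sw1 = (-127, 114, -76)
w3 = Sw2 = (-863, 786, -494)
The requested component of w3 is 786.

786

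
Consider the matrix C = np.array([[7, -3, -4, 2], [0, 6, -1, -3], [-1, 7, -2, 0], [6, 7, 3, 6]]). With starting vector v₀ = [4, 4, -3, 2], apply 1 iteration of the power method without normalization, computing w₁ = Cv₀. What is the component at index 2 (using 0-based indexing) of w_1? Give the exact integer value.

w1 = Cv₀ = (7·4 + (-3)·4 + (-4)·(-3) + 2·2; 0·4 + 6·4 + (-1)·(-3) + (-3)·2; (-1)·4 + 7·4 + (-2)·(-3) + 0·2; 6·4 + 7·4 + 3·(-3) + 6·2) = (32, 21, 30, 55)
The requested component of w1 is 30.

30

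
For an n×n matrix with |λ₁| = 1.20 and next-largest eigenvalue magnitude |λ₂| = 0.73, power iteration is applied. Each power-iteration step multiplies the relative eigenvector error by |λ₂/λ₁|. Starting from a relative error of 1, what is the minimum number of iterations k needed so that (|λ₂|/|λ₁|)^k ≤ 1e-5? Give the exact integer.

24

|λ₂/λ₁| = 0.73/1.20 = 0.60833
Need k ≥ ln(1e-5) / ln(0.60833) = -11.5129 / -0.4970 ≈ 23.163
Smallest integer k satisfying the bound: 24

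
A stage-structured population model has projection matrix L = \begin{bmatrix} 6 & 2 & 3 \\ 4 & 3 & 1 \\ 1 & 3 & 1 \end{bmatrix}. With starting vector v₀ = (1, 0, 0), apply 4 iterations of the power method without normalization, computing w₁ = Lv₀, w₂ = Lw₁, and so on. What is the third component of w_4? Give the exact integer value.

1544

w1 = Lv₀ = (6·1 + 2·0 + 3·0; 4·1 + 3·0 + 1·0; 1·1 + 3·0 + 1·0) = (6, 4, 1)
w2 = Lw1 = (6·6 + 2·4 + 3·1; 4·6 + 3·4 + 1·1; 1·6 + 3·4 + 1·1) = (47, 37, 19)
w3 = Lw2 = (413, 318, 177)
w4 = Lw3 = (3645, 2783, 1544)
The requested component of w4 is 1544.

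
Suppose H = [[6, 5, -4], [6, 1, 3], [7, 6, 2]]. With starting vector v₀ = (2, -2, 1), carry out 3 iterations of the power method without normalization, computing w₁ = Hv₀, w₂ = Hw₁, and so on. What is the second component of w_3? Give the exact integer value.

w1 = Hv₀ = (-2, 13, 4)
w2 = Hw1 = (37, 13, 72)
w3 = Hw2 = (-1, 451, 481)
The requested component of w3 is 451.

451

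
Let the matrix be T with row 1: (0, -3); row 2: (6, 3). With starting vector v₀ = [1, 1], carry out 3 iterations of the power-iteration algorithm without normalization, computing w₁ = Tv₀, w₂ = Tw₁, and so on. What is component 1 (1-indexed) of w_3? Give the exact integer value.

w1 = Tv₀ = (0·1 + (-3)·1; 6·1 + 3·1) = (-3, 9)
w2 = Tw1 = (0·(-3) + (-3)·9; 6·(-3) + 3·9) = (-27, 9)
w3 = Tw2 = (-27, -135)
The requested component of w3 is -27.

-27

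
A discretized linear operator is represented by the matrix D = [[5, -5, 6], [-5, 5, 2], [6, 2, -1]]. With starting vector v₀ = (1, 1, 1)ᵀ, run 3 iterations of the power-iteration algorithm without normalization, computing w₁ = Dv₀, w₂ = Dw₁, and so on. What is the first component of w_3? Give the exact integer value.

w1 = Dv₀ = (5·1 + (-5)·1 + 6·1; (-5)·1 + 5·1 + 2·1; 6·1 + 2·1 + (-1)·1) = (6, 2, 7)
w2 = Dw1 = (5·6 + (-5)·2 + 6·7; (-5)·6 + 5·2 + 2·7; 6·6 + 2·2 + (-1)·7) = (62, -6, 33)
w3 = Dw2 = (538, -274, 327)
The requested component of w3 is 538.

538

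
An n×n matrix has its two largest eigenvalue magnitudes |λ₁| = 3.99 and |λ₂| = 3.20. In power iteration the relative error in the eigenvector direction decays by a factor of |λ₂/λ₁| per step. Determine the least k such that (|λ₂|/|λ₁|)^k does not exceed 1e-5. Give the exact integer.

|λ₂/λ₁| = 3.20/3.99 = 0.80201
Need k ≥ ln(1e-5) / ln(0.80201) = -11.5129 / -0.2206 ≈ 52.180
Smallest integer k satisfying the bound: 53

53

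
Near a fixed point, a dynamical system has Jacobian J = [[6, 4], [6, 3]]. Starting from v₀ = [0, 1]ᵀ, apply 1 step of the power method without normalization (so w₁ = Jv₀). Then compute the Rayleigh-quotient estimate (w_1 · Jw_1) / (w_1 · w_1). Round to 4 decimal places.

w1 = Jv₀ = (6·0 + 4·1; 6·0 + 3·1) = (4, 3)
Jw1 = (36, 33)
w1·Jw1 = 4·36 + 3·33 = 243; w1·w1 = 4·4 + 3·3 = 25
λ ≈ 243/25 = 9.7200

λ ≈ 9.7200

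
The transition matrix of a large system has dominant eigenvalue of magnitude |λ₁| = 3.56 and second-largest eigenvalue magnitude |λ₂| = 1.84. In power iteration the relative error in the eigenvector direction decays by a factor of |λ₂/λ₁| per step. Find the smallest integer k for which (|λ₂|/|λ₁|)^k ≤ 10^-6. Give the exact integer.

21

|λ₂/λ₁| = 1.84/3.56 = 0.51685
Need k ≥ ln(10^-6) / ln(0.51685) = -13.8155 / -0.6600 ≈ 20.933
Smallest integer k satisfying the bound: 21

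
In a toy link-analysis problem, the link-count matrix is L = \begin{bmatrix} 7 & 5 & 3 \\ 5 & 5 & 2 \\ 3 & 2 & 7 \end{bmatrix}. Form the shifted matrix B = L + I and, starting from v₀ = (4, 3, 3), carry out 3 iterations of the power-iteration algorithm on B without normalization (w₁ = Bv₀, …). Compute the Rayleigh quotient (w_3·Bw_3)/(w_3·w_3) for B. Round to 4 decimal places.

μ ≈ 14.1842

B = L + I has rows (8, 5, 3); (5, 6, 2); (3, 2, 8)
w1 = Bv₀ = (8·4 + 5·3 + 3·3; 5·4 + 6·3 + 2·3; 3·4 + 2·3 + 8·3) = (56, 44, 42)
w2 = Bw1 = (8·56 + 5·44 + 3·42; 5·56 + 6·44 + 2·42; 3·56 + 2·44 + 8·42) = (794, 628, 592)
w3 = Bw2 = (11268, 8922, 8374)
Bw3 = (159876, 126620, 118640)
w3·Bw3 = 3924677768; w3·w3 = 276693784; μ ≈ 3924677768/276693784 = 14.1842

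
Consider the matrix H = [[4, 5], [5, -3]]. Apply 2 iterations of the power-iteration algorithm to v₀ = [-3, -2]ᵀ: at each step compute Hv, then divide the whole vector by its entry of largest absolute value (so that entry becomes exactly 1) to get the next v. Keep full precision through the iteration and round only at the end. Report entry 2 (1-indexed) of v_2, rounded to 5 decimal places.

Hv0 = (-22.000000, -9.000000); divide by -22.000000 → v1 = (1.000000, 0.409091)
Hv1 = (6.045455, 3.772727); divide by 6.045455 → v2 = (1.000000, 0.624060)
Requested entry of v2: -83/-133 = 0.62406

0.62406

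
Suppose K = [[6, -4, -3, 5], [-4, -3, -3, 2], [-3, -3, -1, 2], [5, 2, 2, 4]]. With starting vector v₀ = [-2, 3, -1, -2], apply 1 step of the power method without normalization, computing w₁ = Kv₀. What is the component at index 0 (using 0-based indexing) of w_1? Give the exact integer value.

-31

w1 = Kv₀ = (-31, -2, -6, -14)
The requested component of w1 is -31.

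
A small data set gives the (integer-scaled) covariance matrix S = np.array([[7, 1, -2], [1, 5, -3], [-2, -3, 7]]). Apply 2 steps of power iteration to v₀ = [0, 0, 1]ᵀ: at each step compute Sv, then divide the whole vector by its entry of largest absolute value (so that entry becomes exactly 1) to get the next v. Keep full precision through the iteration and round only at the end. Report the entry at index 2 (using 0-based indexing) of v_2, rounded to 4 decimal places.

1.0000

Sv0 = (-2.00000, -3.00000, 7.00000); divide by 7.00000 → v1 = (-0.28571, -0.42857, 1.00000)
Sv1 = (-4.42857, -5.42857, 8.85714); divide by 8.85714 → v2 = (-0.50000, -0.61290, 1.00000)
Requested entry of v2: 62/62 = 1.0000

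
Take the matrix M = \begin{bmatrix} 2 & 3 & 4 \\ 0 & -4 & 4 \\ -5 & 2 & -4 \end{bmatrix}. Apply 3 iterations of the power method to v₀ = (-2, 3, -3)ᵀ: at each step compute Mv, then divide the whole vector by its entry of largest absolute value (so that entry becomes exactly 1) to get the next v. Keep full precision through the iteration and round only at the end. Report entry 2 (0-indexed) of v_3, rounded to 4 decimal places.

Mv0 = (-7.00000, -24.00000, 28.00000); divide by 28.00000 → v1 = (-0.25000, -0.85714, 1.00000)
Mv1 = (0.92857, 7.42857, -4.46429); divide by 7.42857 → v2 = (0.12500, 1.00000, -0.60096)
Mv2 = (0.84615, -6.40385, 3.77885); divide by -6.40385 → v3 = (-0.13213, 1.00000, -0.59009)
Requested entry of v3: 786/-1332 = -0.5901

-0.5901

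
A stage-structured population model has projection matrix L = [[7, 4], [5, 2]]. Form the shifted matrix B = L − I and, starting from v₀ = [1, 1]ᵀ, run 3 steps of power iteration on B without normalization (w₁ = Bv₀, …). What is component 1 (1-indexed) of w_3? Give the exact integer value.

B = L − I has rows (6, 4); (5, 1)
w1 = Bv₀ = (6·1 + 4·1; 5·1 + 1·1) = (10, 6)
w2 = Bw1 = (6·10 + 4·6; 5·10 + 1·6) = (84, 56)
w3 = Bw2 = (728, 476)
Requested component of w3: 728

728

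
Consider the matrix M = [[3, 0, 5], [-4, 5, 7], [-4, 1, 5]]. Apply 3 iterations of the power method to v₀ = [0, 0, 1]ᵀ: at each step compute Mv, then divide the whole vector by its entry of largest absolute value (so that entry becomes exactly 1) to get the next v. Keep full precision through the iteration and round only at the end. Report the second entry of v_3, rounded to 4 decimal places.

0.9667

Mv0 = (5.00000, 7.00000, 5.00000); divide by 7.00000 → v1 = (0.71429, 1.00000, 0.71429)
Mv1 = (5.71429, 7.14286, 1.71429); divide by 7.14286 → v2 = (0.80000, 1.00000, 0.24000)
Mv2 = (3.60000, 3.48000, -1.00000); divide by 3.60000 → v3 = (1.00000, 0.96667, -0.27778)
Requested entry of v3: 174/180 = 0.9667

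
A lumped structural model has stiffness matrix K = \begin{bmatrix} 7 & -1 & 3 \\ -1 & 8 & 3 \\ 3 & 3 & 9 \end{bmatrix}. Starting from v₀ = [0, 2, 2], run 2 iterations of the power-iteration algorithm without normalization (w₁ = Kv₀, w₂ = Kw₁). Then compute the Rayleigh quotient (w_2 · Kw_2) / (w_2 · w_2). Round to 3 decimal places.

λ ≈ 12.014

w1 = Kv₀ = (7·0 + (-1)·2 + 3·2; (-1)·0 + 8·2 + 3·2; 3·0 + 3·2 + 9·2) = (4, 22, 24)
w2 = Kw1 = (7·4 + (-1)·22 + 3·24; (-1)·4 + 8·22 + 3·24; 3·4 + 3·22 + 9·24) = (78, 244, 294)
Kw2 = (1184, 2756, 3612)
w2·Kw2 = 78·1184 + 244·2756 + 294·3612 = 1826744; w2·w2 = 78·78 + 244·244 + 294·294 = 152056
λ ≈ 1826744/152056 = 12.014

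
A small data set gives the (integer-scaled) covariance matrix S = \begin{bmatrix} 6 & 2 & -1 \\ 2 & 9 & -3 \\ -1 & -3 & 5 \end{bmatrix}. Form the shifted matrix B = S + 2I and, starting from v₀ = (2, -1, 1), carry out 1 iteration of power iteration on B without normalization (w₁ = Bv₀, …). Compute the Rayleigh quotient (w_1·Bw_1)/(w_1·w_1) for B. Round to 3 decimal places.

7.964

B = S + 2I has rows (8, 2, -1); (2, 11, -3); (-1, -3, 7)
w1 = Bv₀ = (8·2 + 2·(-1) + (-1)·1; 2·2 + 11·(-1) + (-3)·1; (-1)·2 + (-3)·(-1) + 7·1) = (13, -10, 8)
Bw1 = (76, -108, 73)
w1·Bw1 = 2652; w1·w1 = 333; μ ≈ 2652/333 = 7.964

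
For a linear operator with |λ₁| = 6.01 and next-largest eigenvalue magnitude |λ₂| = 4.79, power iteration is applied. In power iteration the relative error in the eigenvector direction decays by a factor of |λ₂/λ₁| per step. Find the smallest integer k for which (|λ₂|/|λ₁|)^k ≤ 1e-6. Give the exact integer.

|λ₂/λ₁| = 4.79/6.01 = 0.79700
Need k ≥ ln(1e-6) / ln(0.79700) = -13.8155 / -0.2269 ≈ 60.890
Smallest integer k satisfying the bound: 61

61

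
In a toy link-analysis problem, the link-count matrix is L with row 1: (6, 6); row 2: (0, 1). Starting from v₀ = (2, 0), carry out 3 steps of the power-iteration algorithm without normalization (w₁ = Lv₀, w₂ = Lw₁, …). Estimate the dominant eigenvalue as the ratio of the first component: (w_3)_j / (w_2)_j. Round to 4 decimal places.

6.0000

w1 = Lv₀ = (12, 0)
w2 = Lw1 = (72, 0)
w3 = Lw2 = (432, 0)
Ratio at component: 432 / 72 = 6.0000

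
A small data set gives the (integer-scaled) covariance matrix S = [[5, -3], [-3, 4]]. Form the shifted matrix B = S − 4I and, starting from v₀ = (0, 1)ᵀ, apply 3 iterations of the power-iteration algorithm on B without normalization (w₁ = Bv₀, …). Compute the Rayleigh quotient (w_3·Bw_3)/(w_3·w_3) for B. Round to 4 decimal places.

B = S − 4I has rows (1, -3); (-3, 0)
w1 = Bv₀ = (1·0 + (-3)·1; (-3)·0 + 0·1) = (-3, 0)
w2 = Bw1 = (1·(-3) + (-3)·0; (-3)·(-3) + 0·0) = (-3, 9)
w3 = Bw2 = (-30, 9)
Bw3 = (-57, 90)
w3·Bw3 = 2520; w3·w3 = 981; μ ≈ 2520/981 = 2.5688

μ ≈ 2.5688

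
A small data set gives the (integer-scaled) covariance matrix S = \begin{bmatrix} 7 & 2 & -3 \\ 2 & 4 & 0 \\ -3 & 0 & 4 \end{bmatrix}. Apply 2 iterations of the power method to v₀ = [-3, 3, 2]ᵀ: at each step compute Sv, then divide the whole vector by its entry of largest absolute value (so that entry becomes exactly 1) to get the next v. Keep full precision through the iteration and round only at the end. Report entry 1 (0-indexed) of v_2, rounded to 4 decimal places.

Sv0 = (-21.00000, 6.00000, 17.00000); divide by -21.00000 → v1 = (1.00000, -0.28571, -0.80952)
Sv1 = (8.85714, 0.85714, -6.23810); divide by 8.85714 → v2 = (1.00000, 0.09677, -0.70430)
Requested entry of v2: -18/-186 = 0.0968

0.0968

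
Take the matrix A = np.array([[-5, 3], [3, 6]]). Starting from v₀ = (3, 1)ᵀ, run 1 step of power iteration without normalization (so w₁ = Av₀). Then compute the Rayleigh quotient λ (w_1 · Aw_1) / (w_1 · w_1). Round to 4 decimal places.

w1 = Av₀ = (-12, 15)
Aw1 = (105, 54)
w1·Aw1 = (-12)·105 + 15·54 = -450; w1·w1 = (-12)·(-12) + 15·15 = 369
λ ≈ -450/369 = -1.2195

λ ≈ -1.2195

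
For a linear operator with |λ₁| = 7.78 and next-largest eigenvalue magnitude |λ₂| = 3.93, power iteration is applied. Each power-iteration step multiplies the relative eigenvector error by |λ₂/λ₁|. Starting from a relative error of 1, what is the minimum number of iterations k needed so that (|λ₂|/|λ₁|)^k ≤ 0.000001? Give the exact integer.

|λ₂/λ₁| = 3.93/7.78 = 0.50514
Need k ≥ ln(0.000001) / ln(0.50514) = -13.8155 / -0.6829 ≈ 20.230
Smallest integer k satisfying the bound: 21

21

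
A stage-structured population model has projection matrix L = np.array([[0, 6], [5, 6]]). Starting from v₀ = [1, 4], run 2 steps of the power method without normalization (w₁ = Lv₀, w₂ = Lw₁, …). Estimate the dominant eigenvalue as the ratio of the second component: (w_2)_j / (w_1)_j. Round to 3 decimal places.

w1 = Lv₀ = (0·1 + 6·4; 5·1 + 6·4) = (24, 29)
w2 = Lw1 = (0·24 + 6·29; 5·24 + 6·29) = (174, 294)
Ratio at component: 294 / 29 = 10.138

λ ≈ 10.138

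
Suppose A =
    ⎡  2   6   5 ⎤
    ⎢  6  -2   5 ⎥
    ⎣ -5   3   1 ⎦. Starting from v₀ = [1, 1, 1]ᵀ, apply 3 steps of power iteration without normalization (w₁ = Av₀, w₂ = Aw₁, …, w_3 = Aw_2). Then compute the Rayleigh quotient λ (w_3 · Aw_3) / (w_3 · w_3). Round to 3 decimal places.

w1 = Av₀ = (2·1 + 6·1 + 5·1; 6·1 + (-2)·1 + 5·1; (-5)·1 + 3·1 + 1·1) = (13, 9, -1)
w2 = Aw1 = (2·13 + 6·9 + 5·(-1); 6·13 + (-2)·9 + 5·(-1); (-5)·13 + 3·9 + 1·(-1)) = (75, 55, -39)
w3 = Aw2 = (285, 145, -249)
Aw3 = (195, 175, -1239)
w3·Aw3 = 285·195 + 145·175 + (-249)·(-1239) = 389461; w3·w3 = 285·285 + 145·145 + (-249)·(-249) = 164251
λ ≈ 389461/164251 = 2.371

2.371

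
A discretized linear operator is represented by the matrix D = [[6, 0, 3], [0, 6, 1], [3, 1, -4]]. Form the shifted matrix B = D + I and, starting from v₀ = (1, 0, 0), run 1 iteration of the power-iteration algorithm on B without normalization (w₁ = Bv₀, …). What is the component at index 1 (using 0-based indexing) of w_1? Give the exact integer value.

0

B = D + I has rows (7, 0, 3); (0, 7, 1); (3, 1, -3)
w1 = Bv₀ = (7·1 + 0·0 + 3·0; 0·1 + 7·0 + 1·0; 3·1 + 1·0 + (-3)·0) = (7, 0, 3)
Requested component of w1: 0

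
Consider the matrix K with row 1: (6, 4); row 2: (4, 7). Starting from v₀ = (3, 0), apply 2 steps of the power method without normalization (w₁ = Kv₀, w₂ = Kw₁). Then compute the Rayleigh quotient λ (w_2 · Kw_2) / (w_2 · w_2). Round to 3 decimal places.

10.500

w1 = Kv₀ = (6·3 + 4·0; 4·3 + 7·0) = (18, 12)
w2 = Kw1 = (6·18 + 4·12; 4·18 + 7·12) = (156, 156)
Kw2 = (1560, 1716)
w2·Kw2 = 156·1560 + 156·1716 = 511056; w2·w2 = 156·156 + 156·156 = 48672
λ ≈ 511056/48672 = 10.500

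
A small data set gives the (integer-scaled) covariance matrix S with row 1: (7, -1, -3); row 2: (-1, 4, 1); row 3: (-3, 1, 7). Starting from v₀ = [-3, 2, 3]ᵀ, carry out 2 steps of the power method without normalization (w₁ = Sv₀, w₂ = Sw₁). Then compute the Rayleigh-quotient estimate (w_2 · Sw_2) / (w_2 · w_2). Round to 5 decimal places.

w1 = Sv₀ = (7·(-3) + (-1)·2 + (-3)·3; (-1)·(-3) + 4·2 + 1·3; (-3)·(-3) + 1·2 + 7·3) = (-32, 14, 32)
w2 = Sw1 = (7·(-32) + (-1)·14 + (-3)·32; (-1)·(-32) + 4·14 + 1·32; (-3)·(-32) + 1·14 + 7·32) = (-334, 120, 334)
Sw2 = (-3460, 1148, 3460)
w2·Sw2 = (-334)·(-3460) + 120·1148 + 334·3460 = 2449040; w2·w2 = (-334)·(-334) + 120·120 + 334·334 = 237512
λ ≈ 2449040/237512 = 10.31123

λ ≈ 10.31123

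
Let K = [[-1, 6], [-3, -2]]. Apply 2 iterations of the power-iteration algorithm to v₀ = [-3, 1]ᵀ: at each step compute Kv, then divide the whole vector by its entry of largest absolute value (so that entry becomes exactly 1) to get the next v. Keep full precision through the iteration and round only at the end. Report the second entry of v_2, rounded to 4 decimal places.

Kv0 = (9.00000, 7.00000); divide by 9.00000 → v1 = (1.00000, 0.77778)
Kv1 = (3.66667, -4.55556); divide by -4.55556 → v2 = (-0.80488, 1.00000)
Requested entry of v2: -41/-41 = 1.0000

1.0000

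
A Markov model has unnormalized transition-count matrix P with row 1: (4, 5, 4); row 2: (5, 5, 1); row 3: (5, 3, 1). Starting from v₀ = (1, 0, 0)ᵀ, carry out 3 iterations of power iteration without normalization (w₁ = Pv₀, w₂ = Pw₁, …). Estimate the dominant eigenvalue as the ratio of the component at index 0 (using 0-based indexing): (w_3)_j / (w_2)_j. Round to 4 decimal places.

λ ≈ 10.7213

w1 = Pv₀ = (4·1 + 5·0 + 4·0; 5·1 + 5·0 + 1·0; 5·1 + 3·0 + 1·0) = (4, 5, 5)
w2 = Pw1 = (4·4 + 5·5 + 4·5; 5·4 + 5·5 + 1·5; 5·4 + 3·5 + 1·5) = (61, 50, 40)
w3 = Pw2 = (654, 595, 495)
Ratio at component: 654 / 61 = 10.7213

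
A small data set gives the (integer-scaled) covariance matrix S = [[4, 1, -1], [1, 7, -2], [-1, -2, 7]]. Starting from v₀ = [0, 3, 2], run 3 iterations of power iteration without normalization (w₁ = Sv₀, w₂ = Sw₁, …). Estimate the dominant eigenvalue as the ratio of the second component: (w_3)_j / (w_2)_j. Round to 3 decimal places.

w1 = Sv₀ = (4·0 + 1·3 + (-1)·2; 1·0 + 7·3 + (-2)·2; (-1)·0 + (-2)·3 + 7·2) = (1, 17, 8)
w2 = Sw1 = (4·1 + 1·17 + (-1)·8; 1·1 + 7·17 + (-2)·8; (-1)·1 + (-2)·17 + 7·8) = (13, 104, 21)
w3 = Sw2 = (135, 699, -74)
Ratio at component: 699 / 104 = 6.721

6.721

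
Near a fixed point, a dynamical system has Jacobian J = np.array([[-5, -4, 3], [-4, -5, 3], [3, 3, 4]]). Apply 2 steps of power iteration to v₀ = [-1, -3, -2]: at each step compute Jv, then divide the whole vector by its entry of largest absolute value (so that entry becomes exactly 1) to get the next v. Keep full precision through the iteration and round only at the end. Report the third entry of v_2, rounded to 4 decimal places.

0.0473

Jv0 = (11.00000, 13.00000, -20.00000); divide by -20.00000 → v1 = (-0.55000, -0.65000, 1.00000)
Jv1 = (8.35000, 8.45000, 0.40000); divide by 8.45000 → v2 = (0.98817, 1.00000, 0.04734)
Requested entry of v2: -8/-169 = 0.0473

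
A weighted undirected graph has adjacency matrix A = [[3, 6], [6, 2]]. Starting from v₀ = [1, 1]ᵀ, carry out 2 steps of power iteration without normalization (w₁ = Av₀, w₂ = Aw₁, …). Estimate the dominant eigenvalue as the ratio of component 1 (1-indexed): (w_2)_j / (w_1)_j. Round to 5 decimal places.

λ ≈ 8.33333

w1 = Av₀ = (3·1 + 6·1; 6·1 + 2·1) = (9, 8)
w2 = Aw1 = (3·9 + 6·8; 6·9 + 2·8) = (75, 70)
Ratio at component: 75 / 9 = 8.33333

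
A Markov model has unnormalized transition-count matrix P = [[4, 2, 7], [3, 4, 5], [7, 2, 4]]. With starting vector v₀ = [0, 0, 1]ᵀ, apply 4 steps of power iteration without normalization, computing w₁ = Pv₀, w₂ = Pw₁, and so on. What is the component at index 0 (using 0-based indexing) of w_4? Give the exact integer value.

w1 = Pv₀ = (4·0 + 2·0 + 7·1; 3·0 + 4·0 + 5·1; 7·0 + 2·0 + 4·1) = (7, 5, 4)
w2 = Pw1 = (4·7 + 2·5 + 7·4; 3·7 + 4·5 + 5·4; 7·7 + 2·5 + 4·4) = (66, 61, 75)
w3 = Pw2 = (911, 817, 884)
w4 = Pw3 = (11466, 10421, 11547)
The requested component of w4 is 11466.

11466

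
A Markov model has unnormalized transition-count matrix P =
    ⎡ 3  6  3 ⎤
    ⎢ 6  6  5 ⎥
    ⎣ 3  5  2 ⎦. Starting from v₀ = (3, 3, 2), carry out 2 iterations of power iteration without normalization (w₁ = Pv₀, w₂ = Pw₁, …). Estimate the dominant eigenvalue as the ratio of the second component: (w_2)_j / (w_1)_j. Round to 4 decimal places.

λ ≈ 13.3478

w1 = Pv₀ = (3·3 + 6·3 + 3·2; 6·3 + 6·3 + 5·2; 3·3 + 5·3 + 2·2) = (33, 46, 28)
w2 = Pw1 = (3·33 + 6·46 + 3·28; 6·33 + 6·46 + 5·28; 3·33 + 5·46 + 2·28) = (459, 614, 385)
Ratio at component: 614 / 46 = 13.3478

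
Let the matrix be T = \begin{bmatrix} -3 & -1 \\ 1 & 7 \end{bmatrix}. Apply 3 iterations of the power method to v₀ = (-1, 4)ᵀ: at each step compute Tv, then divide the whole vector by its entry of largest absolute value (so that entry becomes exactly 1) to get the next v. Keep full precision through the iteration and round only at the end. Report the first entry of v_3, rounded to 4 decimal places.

-0.0898

Tv0 = (-1.00000, 27.00000); divide by 27.00000 → v1 = (-0.03704, 1.00000)
Tv1 = (-0.88889, 6.96296); divide by 6.96296 → v2 = (-0.12766, 1.00000)
Tv2 = (-0.61702, 6.87234); divide by 6.87234 → v3 = (-0.08978, 1.00000)
Requested entry of v3: -116/1292 = -0.0898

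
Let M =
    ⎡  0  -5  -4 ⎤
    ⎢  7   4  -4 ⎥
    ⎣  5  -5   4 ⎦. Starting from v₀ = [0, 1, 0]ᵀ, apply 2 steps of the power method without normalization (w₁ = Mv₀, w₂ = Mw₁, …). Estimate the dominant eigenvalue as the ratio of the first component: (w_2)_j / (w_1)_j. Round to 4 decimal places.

0.0000

w1 = Mv₀ = (-5, 4, -5)
w2 = Mw1 = (0, 1, -65)
Ratio at component: 0 / -5 = 0.0000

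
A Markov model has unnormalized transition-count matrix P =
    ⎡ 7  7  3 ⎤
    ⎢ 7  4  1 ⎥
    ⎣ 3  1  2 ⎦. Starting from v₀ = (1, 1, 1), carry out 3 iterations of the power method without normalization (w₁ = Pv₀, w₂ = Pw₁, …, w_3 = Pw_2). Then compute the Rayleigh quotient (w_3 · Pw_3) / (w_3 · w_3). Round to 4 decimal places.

13.4317

w1 = Pv₀ = (17, 12, 6)
w2 = Pw1 = (221, 173, 75)
w3 = Pw2 = (2983, 2314, 986)
Pw3 = (40037, 31123, 13235)
w3·Pw3 = 2983·40037 + 2314·31123 + 986·13235 = 204498703; w3·w3 = 2983·2983 + 2314·2314 + 986·986 = 15225081
λ ≈ 204498703/15225081 = 13.4317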